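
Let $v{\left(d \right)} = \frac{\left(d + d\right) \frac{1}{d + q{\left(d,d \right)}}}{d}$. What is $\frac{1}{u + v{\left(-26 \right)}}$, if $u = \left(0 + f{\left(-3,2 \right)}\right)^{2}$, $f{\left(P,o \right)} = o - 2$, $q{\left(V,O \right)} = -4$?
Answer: $-15$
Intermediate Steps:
$f{\left(P,o \right)} = -2 + o$
$v{\left(d \right)} = \frac{2}{-4 + d}$ ($v{\left(d \right)} = \frac{\left(d + d\right) \frac{1}{d - 4}}{d} = \frac{2 d \frac{1}{-4 + d}}{d} = \frac{2}{-4 + d}$)
$u = 0$ ($u = \left(0 + \left(-2 + 2\right)\right)^{2} = \left(0 + 0\right)^{2} = 0^{2} = 0$)
$\frac{1}{u + v{\left(-26 \right)}} = \frac{1}{0 + \frac{2}{-4 - 26}} = \frac{1}{0 + \frac{2}{-30}} = \frac{1}{0 + 2 \left(- \frac{1}{30}\right)} = \frac{1}{0 - \frac{1}{15}} = \frac{1}{- \frac{1}{15}} = -15$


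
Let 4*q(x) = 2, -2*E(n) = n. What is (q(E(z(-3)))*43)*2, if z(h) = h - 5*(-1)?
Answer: 43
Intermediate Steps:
z(h) = 5 + h (z(h) = h + 5 = 5 + h)
E(n) = -n/2
q(x) = ½ (q(x) = (¼)*2 = ½)
(q(E(z(-3)))*43)*2 = ((½)*43)*2 = (43/2)*2 = 43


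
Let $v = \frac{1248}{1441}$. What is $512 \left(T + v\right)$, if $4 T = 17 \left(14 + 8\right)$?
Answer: $\frac{69622528}{1441} \approx 48315.0$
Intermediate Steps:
$v = \frac{1248}{1441}$ ($v = 1248 \cdot \frac{1}{1441} = \frac{1248}{1441} \approx 0.86607$)
$T = \frac{187}{2}$ ($T = \frac{17 \left(14 + 8\right)}{4} = \frac{17 \cdot 22}{4} = \frac{1}{4} \cdot 374 = \frac{187}{2} \approx 93.5$)
$512 \left(T + v\right) = 512 \left(\frac{187}{2} + \frac{1248}{1441}\right) = 512 \cdot \frac{271963}{2882} = \frac{69622528}{1441}$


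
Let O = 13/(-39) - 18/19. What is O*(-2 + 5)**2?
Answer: -219/19 ≈ -11.526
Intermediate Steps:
O = -73/57 (O = 13*(-1/39) - 18*1/19 = -1/3 - 18/19 = -73/57 ≈ -1.2807)
O*(-2 + 5)**2 = -73*(-2 + 5)**2/57 = -73/57*3**2 = -73/57*9 = -219/19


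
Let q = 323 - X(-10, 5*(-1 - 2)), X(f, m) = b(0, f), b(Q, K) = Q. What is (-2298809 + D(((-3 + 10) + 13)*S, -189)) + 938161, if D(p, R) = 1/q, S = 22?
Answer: -439489303/323 ≈ -1.3606e+6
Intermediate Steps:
X(f, m) = 0
q = 323 (q = 323 - 1*0 = 323 + 0 = 323)
D(p, R) = 1/323
(-2298809 + D(((-3 + 10) + 13)*S, -189)) + 938161 = (-2298809 + 1/323) + 938161 = -742515306/323 + 938161 = -439489303/323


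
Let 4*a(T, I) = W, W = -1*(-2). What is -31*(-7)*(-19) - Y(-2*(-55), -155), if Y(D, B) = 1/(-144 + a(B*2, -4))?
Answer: -1183299/287 ≈ -4123.0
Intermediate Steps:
W = 2
a(T, I) = 1/2 (a(T, I) = (1/4)*2 = 1/2)
Y(D, B) = -2/287 (Y(D, B) = 1/(-144 + 1/2) = 1/(-287/2) = -2/287)
-31*(-7)*(-19) - Y(-2*(-55), -155) = -31*(-7)*(-19) - 1*(-2/287) = 217*(-19) + 2/287 = -4123 + 2/287 = -1183299/287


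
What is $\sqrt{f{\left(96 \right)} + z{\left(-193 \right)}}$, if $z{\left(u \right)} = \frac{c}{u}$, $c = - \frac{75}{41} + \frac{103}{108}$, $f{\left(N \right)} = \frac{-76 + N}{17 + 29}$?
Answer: $\frac{\sqrt{4714799300367}}{3275982} \approx 0.66281$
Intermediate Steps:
$f{\left(N \right)} = - \frac{38}{23} + \frac{N}{46}$ ($f{\left(N \right)} = \frac{-76 + N}{46} = \left(-76 + N\right) \frac{1}{46} = - \frac{38}{23} + \frac{N}{46}$)
$c = - \frac{3877}{4428}$ ($c = \left(-75\right) \frac{1}{41} + 103 \cdot \frac{1}{108} = - \frac{75}{41} + \frac{103}{108} = - \frac{3877}{4428} \approx -0.87556$)
$z{\left(u \right)} = - \frac{3877}{4428 u}$
$\sqrt{f{\left(96 \right)} + z{\left(-193 \right)}} = \sqrt{\left(- \frac{38}{23} + \frac{1}{46} \cdot 96\right) - \frac{3877}{4428 \left(-193\right)}} = \sqrt{\left(- \frac{38}{23} + \frac{48}{23}\right) - - \frac{3877}{854604}} = \sqrt{\frac{10}{23} + \frac{3877}{854604}} = \sqrt{\frac{8635211}{19655892}} = \frac{\sqrt{4714799300367}}{3275982}$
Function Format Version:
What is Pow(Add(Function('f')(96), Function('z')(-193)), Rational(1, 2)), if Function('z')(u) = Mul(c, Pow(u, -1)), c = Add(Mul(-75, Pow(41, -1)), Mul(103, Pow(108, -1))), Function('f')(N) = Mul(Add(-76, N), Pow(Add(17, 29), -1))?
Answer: Mul(Rational(1, 3275982), Pow(4714799300367, Rational(1, 2))) ≈ 0.66281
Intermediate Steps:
Function('f')(N) = Add(Rational(-38, 23), Mul(Rational(1, 46), N)) (Function('f')(N) = Mul(Add(-76, N), Pow(46, -1)) = Mul(Add(-76, N), Rational(1, 46)) = Add(Rational(-38, 23), Mul(Rational(1, 46), N)))
c = Rational(-3877, 4428) (c = Add(Mul(-75, Rational(1, 41)), Mul(103, Rational(1, 108))) = Add(Rational(-75, 41), Rational(103, 108)) = Rational(-3877, 4428) ≈ -0.87556)
Function('z')(u) = Mul(Rational(-3877, 4428), Pow(u, -1))
Pow(Add(Function('f')(96), Function('z')(-193)), Rational(1, 2)) = Pow(Add(Add(Rational(-38, 23), Mul(Rational(1, 46), 96)), Mul(Rational(-3877, 4428), Pow(-193, -1))), Rational(1, 2)) = Pow(Add(Add(Rational(-38, 23), Rational(48, 23)), Mul(Rational(-3877, 4428), Rational(-1, 193))), Rational(1, 2)) = Pow(Add(Rational(10, 23), Rational(3877, 854604)), Rational(1, 2)) = Pow(Rational(8635211, 19655892), Rational(1, 2)) = Mul(Rational(1, 3275982), Pow(4714799300367, Rational(1, 2)))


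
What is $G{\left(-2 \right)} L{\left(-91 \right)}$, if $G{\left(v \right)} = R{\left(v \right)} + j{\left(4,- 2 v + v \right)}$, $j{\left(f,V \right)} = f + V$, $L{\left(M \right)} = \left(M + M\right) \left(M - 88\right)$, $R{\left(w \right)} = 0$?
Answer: $195468$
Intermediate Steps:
$L{\left(M \right)} = 2 M \left(-88 + M\right)$
$j{\left(f,V \right)} = V + f$
$G{\left(v \right)} = 4 - v$ ($G{\left(v \right)} = 0 + \left(\left(- 2 v + v\right) + 4\right) = 0 - \left(-4 + v\right) = 4 - v$)
$G{\left(-2 \right)} L{\left(-91 \right)} = \left(4 - -2\right) 2 \left(-91\right) \left(-88 - 91\right) = \left(4 + 2\right) 2 \left(-91\right) \left(-179\right) = 6 \cdot 32578 = 195468$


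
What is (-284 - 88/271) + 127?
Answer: -42635/271 ≈ -157.32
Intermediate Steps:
(-284 - 88/271) + 127 = -77052/271 + 127 = -42635/271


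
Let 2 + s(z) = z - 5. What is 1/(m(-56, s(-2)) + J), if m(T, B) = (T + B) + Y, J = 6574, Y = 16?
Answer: 1/6525 ≈ 0.00015326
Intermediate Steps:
s(z) = -7 + z (s(z) = -2 + (z - 5) = -2 + (-5 + z) = -7 + z)
m(T, B) = 16 + B + T (m(T, B) = (T + B) + 16 = (B + T) + 16 = 16 + B + T)
1/(m(-56, s(-2)) + J) = 1/((16 + (-7 - 2) - 56) + 6574) = 1/((16 - 9 - 56) + 6574) = 1/(-49 + 6574) = 1/6525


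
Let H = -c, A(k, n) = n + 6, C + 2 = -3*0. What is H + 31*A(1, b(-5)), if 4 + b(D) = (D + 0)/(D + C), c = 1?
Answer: 582/7 ≈ 83.143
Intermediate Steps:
C = -2 (C = -2 - 3*0 = -2 + 0 = -2)
b(D) = -4 + D/(-2 + D) (b(D) = -4 + (D + 0)/(D - 2) = -4 + D/(-2 + D))
A(k, n) = 6 + n
H = -1 (H = -1*1 = -1)
H + 31*A(1, b(-5)) = -1 + 31*(6 + (8 - 3*(-5))/(-2 - 5)) = -1 + 31*(6 + (8 + 15)/(-7)) = -1 + 31*(6 - ⅐*23) = -1 + 31*(6 - 23/7) = -1 + 31*(19/7) = -1 + 589/7 = 582/7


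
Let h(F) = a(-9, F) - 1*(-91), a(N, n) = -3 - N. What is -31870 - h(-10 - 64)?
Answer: -31967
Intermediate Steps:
h(F) = 97 (h(F) = (-3 - 1*(-9)) - 1*(-91) = (-3 + 9) + 91 = 6 + 91 = 97)
-31870 - h(-10 - 64) = -31870 - 1*97 = -31870 - 97 = -31967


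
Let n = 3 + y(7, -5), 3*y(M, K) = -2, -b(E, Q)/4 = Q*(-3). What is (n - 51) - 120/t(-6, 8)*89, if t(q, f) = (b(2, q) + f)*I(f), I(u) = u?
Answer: -5339/192 ≈ -27.807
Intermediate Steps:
b(E, Q) = 12*Q (b(E, Q) = -4*Q*(-3) = -(-12)*Q = 12*Q)
y(M, K) = -2/3 (y(M, K) = (1/3)*(-2) = -2/3)
t(q, f) = f*(f + 12*q) (t(q, f) = (12*q + f)*f = (f + 12*q)*f = f*(f + 12*q))
n = 7/3 (n = 3 - 2/3 = 7/3 ≈ 2.3333)
(n - 51) - 120/t(-6, 8)*89 = (7/3 - 51) - 120*1/(8*(8 + 12*(-6)))*89 = -146/3 - 120*1/(8*(8 - 72))*89 = -146/3 - 120/(8*(-64))*89 = -146/3 - 120/(-512)*89 = -146/3 - 120*(-1/512)*89 = -146/3 + (15/64)*89 = -146/3 + 1335/64 = -5339/192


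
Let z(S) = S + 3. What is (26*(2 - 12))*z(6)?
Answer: -2340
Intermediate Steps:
z(S) = 3 + S
(26*(2 - 12))*z(6) = (26*(2 - 12))*(3 + 6) = (26*(-10))*9 = -260*9 = -2340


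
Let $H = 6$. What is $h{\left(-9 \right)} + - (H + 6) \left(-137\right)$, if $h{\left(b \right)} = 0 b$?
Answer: $1644$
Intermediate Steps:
$h{\left(b \right)} = 0$
$h{\left(-9 \right)} + - (H + 6) \left(-137\right) = 0 + - (6 + 6) \left(-137\right) = 0 + \left(-1\right) 12 \left(-137\right) = 0 - -1644 = 0 + 1644 = 1644$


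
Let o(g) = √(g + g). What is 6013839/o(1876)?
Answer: 6013839*√938/1876 ≈ 98179.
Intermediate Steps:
o(g) = √2*√g (o(g) = √(2*g) = √2*√g)
6013839/o(1876) = 6013839/((√2*√1876)) = 6013839/((√2*(2*√469))) = 6013839/((2*√938)) = 6013839*(√938/1876) = 6013839*√938/1876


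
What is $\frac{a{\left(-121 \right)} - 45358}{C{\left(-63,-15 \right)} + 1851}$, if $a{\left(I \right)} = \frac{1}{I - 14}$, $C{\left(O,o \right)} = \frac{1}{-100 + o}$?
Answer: $- \frac{140836613}{5747328} \approx -24.505$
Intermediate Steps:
$a{\left(I \right)} = \frac{1}{-14 + I}$
$\frac{a{\left(-121 \right)} - 45358}{C{\left(-63,-15 \right)} + 1851} = \frac{\frac{1}{-14 - 121} - 45358}{\frac{1}{-100 - 15} + 1851} = \frac{\frac{1}{-135} - 45358}{\frac{1}{-115} + 1851} = \frac{- \frac{1}{135} - 45358}{- \frac{1}{115} + 1851} = - \frac{6123331}{135 \cdot \frac{212864}{115}} = \left(- \frac{6123331}{135}\right) \frac{115}{212864} = - \frac{140836613}{5747328}$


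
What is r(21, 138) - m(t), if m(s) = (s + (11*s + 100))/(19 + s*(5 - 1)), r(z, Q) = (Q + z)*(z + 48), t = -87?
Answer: 3608515/329 ≈ 10968.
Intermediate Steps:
r(z, Q) = (48 + z)*(Q + z) (r(z, Q) = (Q + z)*(48 + z) = (48 + z)*(Q + z))
m(s) = (100 + 12*s)/(19 + 4*s) (m(s) = (s + (100 + 11*s))/(19 + s*4) = (100 + 12*s)/(19 + 4*s))
r(21, 138) - m(t) = (21**2 + 48*138 + 48*21 + 138*21) - 4*(25 + 3*(-87))/(19 + 4*(-87)) = (441 + 6624 + 1008 + 2898) - 4*(25 - 261)/(19 - 348) = 10971 - 4*(-236)/(-329) = 10971 - 4*(-1)*(-236)/329 = 10971 - 1*944/329 = 10971 - 944/329 = 3608515/329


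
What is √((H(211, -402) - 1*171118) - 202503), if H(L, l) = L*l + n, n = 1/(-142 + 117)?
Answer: 2*I*√2865269/5 ≈ 677.08*I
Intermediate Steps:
n = -1/25 (n = 1/(-25) = -1/25 ≈ -0.040000)
H(L, l) = -1/25 + L*l (H(L, l) = L*l - 1/25 = -1/25 + L*l)
√((H(211, -402) - 1*171118) - 202503) = √(((-1/25 + 211*(-402)) - 1*171118) - 202503) = √(((-1/25 - 84822) - 171118) - 202503) = √((-2120551/25 - 171118) - 202503) = √(-6398501/25 - 202503) = √(-11461076/25) = 2*I*√2865269/5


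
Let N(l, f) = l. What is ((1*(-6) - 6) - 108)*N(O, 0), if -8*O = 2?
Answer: 30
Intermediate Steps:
O = -¼ (O = -⅛*2 = -¼ ≈ -0.25000)
((1*(-6) - 6) - 108)*N(O, 0) = ((1*(-6) - 6) - 108)*(-¼) = ((-6 - 6) - 108)*(-¼) = (-12 - 108)*(-¼) = -120*(-¼) = 30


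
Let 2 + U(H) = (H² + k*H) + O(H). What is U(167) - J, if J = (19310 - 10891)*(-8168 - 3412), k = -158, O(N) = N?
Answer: 97493688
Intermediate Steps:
U(H) = -2 + H² - 157*H (U(H) = -2 + ((H² - 158*H) + H) = -2 + (H² - 157*H) = -2 + H² - 157*H)
J = -97492020 (J = 8419*(-11580) = -97492020)
U(167) - J = (-2 + 167² - 157*167) - 1*(-97492020) = (-2 + 27889 - 26219) + 97492020 = 1668 + 97492020 = 97493688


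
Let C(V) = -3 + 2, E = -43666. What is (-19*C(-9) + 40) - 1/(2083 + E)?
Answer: 2453398/41583 ≈ 59.000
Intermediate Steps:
C(V) = -1
(-19*C(-9) + 40) - 1/(2083 + E) = (-19*(-1) + 40) - 1/(2083 - 43666) = (19 + 40) - 1/(-41583) = 59 - 1*(-1/41583) = 59 + 1/41583 = 2453398/41583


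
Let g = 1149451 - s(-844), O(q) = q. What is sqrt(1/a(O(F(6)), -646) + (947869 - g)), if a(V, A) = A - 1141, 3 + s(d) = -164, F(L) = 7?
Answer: 2*I*sqrt(161064751042)/1787 ≈ 449.17*I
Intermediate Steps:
s(d) = -167 (s(d) = -3 - 164 = -167)
g = 1149618 (g = 1149451 - 1*(-167) = 1149451 + 167 = 1149618)
a(V, A) = -1141 + A
sqrt(1/a(O(F(6)), -646) + (947869 - g)) = sqrt(1/(-1141 - 646) + (947869 - 1*1149618)) = sqrt(1/(-1787) + (947869 - 1149618)) = sqrt(-1/1787 - 201749) = sqrt(-360525464/1787) = 2*I*sqrt(161064751042)/1787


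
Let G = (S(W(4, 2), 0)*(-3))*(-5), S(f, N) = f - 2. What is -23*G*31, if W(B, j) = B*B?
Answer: -149730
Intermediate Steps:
W(B, j) = B**2
S(f, N) = -2 + f
G = 210 (G = ((-2 + 4**2)*(-3))*(-5) = ((-2 + 16)*(-3))*(-5) = (14*(-3))*(-5) = -42*(-5) = 210)
-23*G*31 = -23*210*31 = -4830*31 = -149730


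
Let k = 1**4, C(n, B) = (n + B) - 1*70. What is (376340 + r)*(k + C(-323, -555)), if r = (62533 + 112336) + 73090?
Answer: -591211153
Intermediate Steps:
C(n, B) = -70 + B + n (C(n, B) = (B + n) - 70 = -70 + B + n)
r = 247959 (r = 174869 + 73090 = 247959)
k = 1
(376340 + r)*(k + C(-323, -555)) = (376340 + 247959)*(1 + (-70 - 555 - 323)) = 624299*(1 - 948) = 624299*(-947) = -591211153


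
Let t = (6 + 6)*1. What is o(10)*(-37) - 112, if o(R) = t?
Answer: -556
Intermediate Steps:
t = 12 (t = 12*1 = 12)
o(R) = 12
o(10)*(-37) - 112 = 12*(-37) - 112 = -444 - 112 = -556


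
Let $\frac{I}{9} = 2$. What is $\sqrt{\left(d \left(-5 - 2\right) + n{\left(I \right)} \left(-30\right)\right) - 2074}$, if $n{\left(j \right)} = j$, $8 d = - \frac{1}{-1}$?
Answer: $\frac{i \sqrt{41838}}{4} \approx 51.136 i$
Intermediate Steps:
$d = \frac{1}{8}$ ($d = \frac{\left(-1\right) \frac{1}{-1}}{8} = \frac{\left(-1\right) \left(-1\right)}{8} = \frac{1}{8} \cdot 1 = \frac{1}{8} \approx 0.125$)
$I = 18$ ($I = 9 \cdot 2 = 18$)
$\sqrt{\left(d \left(-5 - 2\right) + n{\left(I \right)} \left(-30\right)\right) - 2074} = \sqrt{\left(\frac{-5 - 2}{8} + 18 \left(-30\right)\right) - 2074} = \sqrt{\left(\frac{1}{8} \left(-7\right) - 540\right) - 2074} = \sqrt{\left(- \frac{7}{8} - 540\right) - 2074} = \sqrt{- \frac{4327}{8} - 2074} = \sqrt{- \frac{20919}{8}} = \frac{i \sqrt{41838}}{4}$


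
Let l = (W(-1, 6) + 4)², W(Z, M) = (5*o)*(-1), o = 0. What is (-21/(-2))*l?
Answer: 168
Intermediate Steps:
W(Z, M) = 0 (W(Z, M) = (5*0)*(-1) = 0*(-1) = 0)
l = 16 (l = (0 + 4)² = 4² = 16)
(-21/(-2))*l = (-21/(-2))*16 = -½*(-21)*16 = (21/2)*16 = 168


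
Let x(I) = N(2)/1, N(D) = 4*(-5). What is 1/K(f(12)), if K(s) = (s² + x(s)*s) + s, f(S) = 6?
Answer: -1/78 ≈ -0.012821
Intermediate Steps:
N(D) = -20
x(I) = -20 (x(I) = -20/1 = -20*1 = -20)
K(s) = s² - 19*s (K(s) = (s² - 20*s) + s = s² - 19*s)
1/K(f(12)) = 1/(6*(-19 + 6)) = 1/(6*(-13)) = 1/(-78) = -1/78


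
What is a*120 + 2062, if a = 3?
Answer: 2422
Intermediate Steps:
a*120 + 2062 = 3*120 + 2062 = 360 + 2062 = 2422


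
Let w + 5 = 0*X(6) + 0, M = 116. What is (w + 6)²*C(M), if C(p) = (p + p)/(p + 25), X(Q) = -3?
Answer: 232/141 ≈ 1.6454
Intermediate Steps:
C(p) = 2*p/(25 + p) (C(p) = (2*p)/(25 + p) = 2*p/(25 + p))
w = -5 (w = -5 + (0*(-3) + 0) = -5 + (0 + 0) = -5 + 0 = -5)
(w + 6)²*C(M) = (-5 + 6)²*(2*116/(25 + 116)) = 1²*(2*116/141) = 1*(2*116*(1/141)) = 1*(232/141) = 232/141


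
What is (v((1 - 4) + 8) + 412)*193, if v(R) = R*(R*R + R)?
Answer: 108466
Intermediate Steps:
v(R) = R*(R + R**2) (v(R) = R*(R**2 + R) = R*(R + R**2))
(v((1 - 4) + 8) + 412)*193 = (((1 - 4) + 8)**2*(1 + ((1 - 4) + 8)) + 412)*193 = ((-3 + 8)**2*(1 + (-3 + 8)) + 412)*193 = (5**2*(1 + 5) + 412)*193 = (25*6 + 412)*193 = (150 + 412)*193 = 562*193 = 108466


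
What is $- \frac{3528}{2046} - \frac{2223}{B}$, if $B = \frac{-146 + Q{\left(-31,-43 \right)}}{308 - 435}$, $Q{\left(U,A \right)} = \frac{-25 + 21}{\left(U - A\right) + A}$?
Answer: $- \frac{157214433}{81158} \approx -1937.1$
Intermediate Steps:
$Q{\left(U,A \right)} = - \frac{4}{U}$
$B = \frac{4522}{3937}$ ($B = \frac{-146 - \frac{4}{-31}}{308 - 435} = \frac{-146 - - \frac{4}{31}}{-127} = \left(-146 + \frac{4}{31}\right) \left(- \frac{1}{127}\right) = \left(- \frac{4522}{31}\right) \left(- \frac{1}{127}\right) = \frac{4522}{3937} \approx 1.1486$)
$- \frac{3528}{2046} - \frac{2223}{B} = - \frac{3528}{2046} - \frac{2223}{\frac{4522}{3937}} = \left(-3528\right) \frac{1}{2046} - \frac{460629}{238} = - \frac{588}{341} - \frac{460629}{238} = - \frac{157214433}{81158}$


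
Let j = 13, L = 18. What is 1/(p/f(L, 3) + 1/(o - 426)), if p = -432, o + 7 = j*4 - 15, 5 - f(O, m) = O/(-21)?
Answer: -16236/1197545 ≈ -0.013558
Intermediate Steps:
f(O, m) = 5 + O/21 (f(O, m) = 5 - O/(-21) = 5 - O*(-1)/21 = 5 - (-1)*O/21 = 5 + O/21)
o = 30 (o = -7 + (13*4 - 15) = -7 + (52 - 15) = -7 + 37 = 30)
1/(p/f(L, 3) + 1/(o - 426)) = 1/(-432/(5 + (1/21)*18) + 1/(30 - 426)) = 1/(-432/(5 + 6/7) + 1/(-396)) = 1/(-432/41/7 - 1/396) = 1/(-432*7/41 - 1/396) = 1/(-3024/41 - 1/396) = 1/(-1197545/16236) = -16236/1197545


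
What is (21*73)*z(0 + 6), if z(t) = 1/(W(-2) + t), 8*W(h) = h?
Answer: 6132/23 ≈ 266.61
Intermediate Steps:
W(h) = h/8
z(t) = 1/(-¼ + t) (z(t) = 1/((⅛)*(-2) + t) = 1/(-¼ + t))
(21*73)*z(0 + 6) = (21*73)*(4/(-1 + 4*(0 + 6))) = 1533*(4/(-1 + 4*6)) = 1533*(4/(-1 + 24)) = 1533*(4/23) = 6132/23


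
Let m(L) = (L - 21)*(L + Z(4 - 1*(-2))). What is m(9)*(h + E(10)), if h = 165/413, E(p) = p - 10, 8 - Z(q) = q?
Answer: -21780/413 ≈ -52.736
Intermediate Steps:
Z(q) = 8 - q
m(L) = (-21 + L)*(2 + L) (m(L) = (L - 21)*(L + (8 - (4 - 1*(-2)))) = (-21 + L)*(L + (8 - (4 + 2))) = (-21 + L)*(L + (8 - 1*6)) = (-21 + L)*(L + (8 - 6)) = (-21 + L)*(L + 2) = (-21 + L)*(2 + L))
E(p) = -10 + p
h = 165/413 (h = 165*(1/413) = 165/413 ≈ 0.39952)
m(9)*(h + E(10)) = (-42 + 9**2 - 19*9)*(165/413 + (-10 + 10)) = (-42 + 81 - 171)*(165/413 + 0) = -132*165/413 = -21780/413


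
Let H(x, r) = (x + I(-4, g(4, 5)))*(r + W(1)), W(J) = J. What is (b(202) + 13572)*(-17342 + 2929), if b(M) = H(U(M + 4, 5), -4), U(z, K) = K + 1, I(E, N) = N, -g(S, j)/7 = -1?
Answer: -195051129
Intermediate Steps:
g(S, j) = 7 (g(S, j) = -7*(-1) = 7)
U(z, K) = 1 + K
H(x, r) = (1 + r)*(7 + x) (H(x, r) = (x + 7)*(r + 1) = (7 + x)*(1 + r) = (1 + r)*(7 + x))
b(M) = -39 (b(M) = 7 + (1 + 5) + 7*(-4) - 4*(1 + 5) = 7 + 6 - 28 - 4*6 = 7 + 6 - 28 - 24 = -39)
(b(202) + 13572)*(-17342 + 2929) = (-39 + 13572)*(-17342 + 2929) = 13533*(-14413) = -195051129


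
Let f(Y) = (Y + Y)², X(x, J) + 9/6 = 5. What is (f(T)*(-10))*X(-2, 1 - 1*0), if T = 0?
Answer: 0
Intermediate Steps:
X(x, J) = 7/2 (X(x, J) = -3/2 + 5 = 7/2)
f(Y) = 4*Y² (f(Y) = (2*Y)² = 4*Y²)
(f(T)*(-10))*X(-2, 1 - 1*0) = ((4*0²)*(-10))*(7/2) = ((4*0)*(-10))*(7/2) = (0*(-10))*(7/2) = 0*(7/2) = 0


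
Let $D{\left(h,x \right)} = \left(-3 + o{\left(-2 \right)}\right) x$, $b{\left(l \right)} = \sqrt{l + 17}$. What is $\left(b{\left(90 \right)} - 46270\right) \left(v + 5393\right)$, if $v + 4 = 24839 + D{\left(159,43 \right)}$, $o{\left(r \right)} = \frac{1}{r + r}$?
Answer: $- \frac{2784366655}{2} + \frac{120353 \sqrt{107}}{4} \approx -1.3919 \cdot 10^{9}$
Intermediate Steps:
$o{\left(r \right)} = \frac{1}{2 r}$
$b{\left(l \right)} = \sqrt{17 + l}$
$D{\left(h,x \right)} = - \frac{13 x}{4}$ ($D{\left(h,x \right)} = \left(-3 + \frac{1}{2 \left(-2\right)}\right) x = \left(-3 + \frac{1}{2} \left(- \frac{1}{2}\right)\right) x = \left(-3 - \frac{1}{4}\right) x = - \frac{13 x}{4}$)
$v = \frac{98781}{4}$ ($v = -4 + \left(24839 - \frac{559}{4}\right) = -4 + \frac{98797}{4} = \frac{98781}{4} \approx 24695.0$)
$\left(b{\left(90 \right)} - 46270\right) \left(v + 5393\right) = \left(\sqrt{17 + 90} - 46270\right) \left(\frac{98781}{4} + 5393\right) = \left(\sqrt{107} - 46270\right) \frac{120353}{4} = \left(-46270 + \sqrt{107}\right) \frac{120353}{4} = - \frac{2784366655}{2} + \frac{120353 \sqrt{107}}{4}$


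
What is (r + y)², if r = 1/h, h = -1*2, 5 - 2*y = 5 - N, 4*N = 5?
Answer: 1/64 ≈ 0.015625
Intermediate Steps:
N = 5/4 (N = (¼)*5 = 5/4 ≈ 1.2500)
y = 5/8 (y = 5/2 - (5 - 1*5/4)/2 = 5/2 - (5 - 5/4)/2 = 5/2 - ½*15/4 = 5/2 - 15/8 = 5/8 ≈ 0.62500)
h = -2
r = -½ (r = 1/(-2) = -½ ≈ -0.50000)
(r + y)² = (-½ + 5/8)² = (⅛)² = 1/64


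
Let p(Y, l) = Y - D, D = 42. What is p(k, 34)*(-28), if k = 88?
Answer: -1288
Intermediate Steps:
p(Y, l) = -42 + Y (p(Y, l) = Y - 1*42 = Y - 42 = -42 + Y)
p(k, 34)*(-28) = (-42 + 88)*(-28) = 46*(-28) = -1288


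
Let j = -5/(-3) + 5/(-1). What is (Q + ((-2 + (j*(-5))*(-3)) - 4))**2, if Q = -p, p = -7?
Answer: 2401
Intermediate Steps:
j = -10/3 (j = -5*(-1/3) + 5*(-1) = 5/3 - 5 = -10/3 ≈ -3.3333)
Q = 7 (Q = -1*(-7) = 7)
(Q + ((-2 + (j*(-5))*(-3)) - 4))**2 = (7 + ((-2 - 10/3*(-5)*(-3)) - 4))**2 = (7 + ((-2 + (50/3)*(-3)) - 4))**2 = (7 + ((-2 - 50) - 4))**2 = (7 + (-52 - 4))**2 = (7 - 56)**2 = (-49)**2 = 2401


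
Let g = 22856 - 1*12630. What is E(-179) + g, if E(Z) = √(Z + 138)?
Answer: 10226 + I*√41 ≈ 10226.0 + 6.4031*I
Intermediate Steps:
E(Z) = √(138 + Z)
g = 10226 (g = 22856 - 12630 = 10226)
E(-179) + g = √(138 - 179) + 10226 = √(-41) + 10226 = I*√41 + 10226 = 10226 + I*√41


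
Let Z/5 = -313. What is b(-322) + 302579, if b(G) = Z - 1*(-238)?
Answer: 301252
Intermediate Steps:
Z = -1565 (Z = 5*(-313) = -1565)
b(G) = -1327 (b(G) = -1565 - 1*(-238) = -1565 + 238 = -1327)
b(-322) + 302579 = -1327 + 302579 = 301252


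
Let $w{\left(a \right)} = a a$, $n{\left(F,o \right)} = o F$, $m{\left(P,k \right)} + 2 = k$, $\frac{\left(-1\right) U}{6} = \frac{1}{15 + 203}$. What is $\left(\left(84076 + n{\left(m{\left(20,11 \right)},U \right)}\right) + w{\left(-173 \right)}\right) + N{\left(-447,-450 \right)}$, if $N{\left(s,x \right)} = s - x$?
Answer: $\frac{12426845}{109} \approx 1.1401 \cdot 10^{5}$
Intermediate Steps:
$U = - \frac{3}{109}$ ($U = - \frac{6}{15 + 203} = - \frac{6}{218} = \left(-6\right) \frac{1}{218} = - \frac{3}{109} \approx -0.027523$)
$m{\left(P,k \right)} = -2 + k$
$n{\left(F,o \right)} = F o$
$w{\left(a \right)} = a^{2}$
$\left(\left(84076 + n{\left(m{\left(20,11 \right)},U \right)}\right) + w{\left(-173 \right)}\right) + N{\left(-447,-450 \right)} = \left(\left(84076 + \left(-2 + 11\right) \left(- \frac{3}{109}\right)\right) + \left(-173\right)^{2}\right) - -3 = \left(\left(84076 + 9 \left(- \frac{3}{109}\right)\right) + 29929\right) + \left(-447 + 450\right) = \left(\left(84076 - \frac{27}{109}\right) + 29929\right) + 3 = \left(\frac{9164257}{109} + 29929\right) + 3 = \frac{12426518}{109} + 3 = \frac{12426845}{109}$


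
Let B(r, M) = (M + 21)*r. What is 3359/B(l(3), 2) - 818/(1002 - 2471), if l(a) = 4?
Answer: 5009627/135148 ≈ 37.068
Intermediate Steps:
B(r, M) = r*(21 + M) (B(r, M) = (21 + M)*r = r*(21 + M))
3359/B(l(3), 2) - 818/(1002 - 2471) = 3359/((4*(21 + 2))) - 818/(1002 - 2471) = 3359/((4*23)) - 818/(-1469) = 3359/92 - 818*(-1/1469) = 3359*(1/92) + 818/1469 = 3359/92 + 818/1469 = 5009627/135148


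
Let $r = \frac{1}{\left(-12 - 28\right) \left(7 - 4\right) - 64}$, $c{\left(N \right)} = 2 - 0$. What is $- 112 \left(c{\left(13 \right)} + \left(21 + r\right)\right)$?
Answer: $- \frac{59234}{23} \approx -2575.4$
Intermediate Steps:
$c{\left(N \right)} = 2$ ($c{\left(N \right)} = 2 + 0 = 2$)
$r = - \frac{1}{184}$ ($r = \frac{1}{\left(-40\right) 3 - 64} = \frac{1}{-120 - 64} = \frac{1}{-184} = - \frac{1}{184} \approx -0.0054348$)
$- 112 \left(c{\left(13 \right)} + \left(21 + r\right)\right) = - 112 \left(2 + \left(21 - \frac{1}{184}\right)\right) = - 112 \left(2 + \frac{3863}{184}\right) = \left(-112\right) \frac{4231}{184} = - \frac{59234}{23}$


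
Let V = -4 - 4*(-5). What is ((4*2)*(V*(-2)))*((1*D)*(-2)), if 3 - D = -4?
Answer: 3584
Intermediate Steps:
V = 16 (V = -4 + 20 = 16)
D = 7 (D = 3 - 1*(-4) = 3 + 4 = 7)
((4*2)*(V*(-2)))*((1*D)*(-2)) = ((4*2)*(16*(-2)))*((1*7)*(-2)) = (8*(-32))*(7*(-2)) = -256*(-14) = 3584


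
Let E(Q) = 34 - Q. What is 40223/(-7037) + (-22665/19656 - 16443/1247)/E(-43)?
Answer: -81910271479/13878033624 ≈ -5.9022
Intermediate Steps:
40223/(-7037) + (-22665/19656 - 16443/1247)/E(-43) = 40223/(-7037) + (-22665/19656 - 16443/1247)/(34 - 1*(-43)) = 40223*(-1/7037) + (-22665*1/19656 - 16443*1/1247)/(34 + 43) = -40223/7037 + (-7555/6552 - 567/43)/77 = -40223/7037 - 4039849/281736*1/77 = -40223/7037 - 367259/1972152 = -81910271479/13878033624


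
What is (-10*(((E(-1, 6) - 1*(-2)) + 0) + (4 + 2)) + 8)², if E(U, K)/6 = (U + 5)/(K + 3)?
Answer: 87616/9 ≈ 9735.1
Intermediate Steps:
E(U, K) = 6*(5 + U)/(3 + K) (E(U, K) = 6*((U + 5)/(K + 3)) = 6*((5 + U)/(3 + K)) = 6*(5 + U)/(3 + K))
(-10*(((E(-1, 6) - 1*(-2)) + 0) + (4 + 2)) + 8)² = (-10*(((6*(5 - 1)/(3 + 6) - 1*(-2)) + 0) + (4 + 2)) + 8)² = (-10*(((6*4/9 + 2) + 0) + 6) + 8)² = (-10*(((6*(⅑)*4 + 2) + 0) + 6) + 8)² = (-10*(((8/3 + 2) + 0) + 6) + 8)² = (-10*((14/3 + 0) + 6) + 8)² = (-10*(14/3 + 6) + 8)² = (-10*32/3 + 8)² = (-320/3 + 8)² = (-296/3)² = 87616/9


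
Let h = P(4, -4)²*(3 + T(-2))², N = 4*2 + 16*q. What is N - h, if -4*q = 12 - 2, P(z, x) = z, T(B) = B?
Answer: -48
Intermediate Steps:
q = -5/2 (q = -(12 - 2)/4 = -¼*10 = -5/2 ≈ -2.5000)
N = -32 (N = 4*2 + 16*(-5/2) = 8 - 40 = -32)
h = 16 (h = 4²*(3 - 2)² = 16*1² = 16*1 = 16)
N - h = -32 - 1*16 = -32 - 16 = -48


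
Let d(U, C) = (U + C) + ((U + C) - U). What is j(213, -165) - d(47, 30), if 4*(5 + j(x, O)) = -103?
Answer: -551/4 ≈ -137.75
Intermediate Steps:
d(U, C) = U + 2*C (d(U, C) = (C + U) + ((C + U) - U) = (C + U) + C = U + 2*C)
j(x, O) = -123/4 (j(x, O) = -5 + (¼)*(-103) = -5 - 103/4 = -123/4)
j(213, -165) - d(47, 30) = -123/4 - (47 + 2*30) = -123/4 - (47 + 60) = -123/4 - 1*107 = -123/4 - 107 = -551/4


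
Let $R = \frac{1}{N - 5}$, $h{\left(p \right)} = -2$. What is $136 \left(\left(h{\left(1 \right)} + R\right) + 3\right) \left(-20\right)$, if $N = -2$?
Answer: $- \frac{16320}{7} \approx -2331.4$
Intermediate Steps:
$R = - \frac{1}{7}$ ($R = \frac{1}{-2 - 5} = \frac{1}{-7} = - \frac{1}{7} \approx -0.14286$)
$136 \left(\left(h{\left(1 \right)} + R\right) + 3\right) \left(-20\right) = 136 \left(\left(-2 - \frac{1}{7}\right) + 3\right) \left(-20\right) = 136 \left(- \frac{15}{7} + 3\right) \left(-20\right) = 136 \cdot \frac{6}{7} \left(-20\right) = \frac{816}{7} \left(-20\right) = - \frac{16320}{7}$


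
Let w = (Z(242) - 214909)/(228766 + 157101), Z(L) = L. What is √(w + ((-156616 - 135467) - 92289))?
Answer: I*√57230514364595597/385867 ≈ 619.98*I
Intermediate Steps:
w = -214667/385867 (w = (242 - 214909)/(228766 + 157101) = -214667/385867 ≈ -0.55632)
√(w + ((-156616 - 135467) - 92289)) = √(-214667/385867 + ((-156616 - 135467) - 92289)) = √(-214667/385867 + (-292083 - 92289)) = √(-214667/385867 - 384372) = √(-148316685191/385867) = I*√57230514364595597/385867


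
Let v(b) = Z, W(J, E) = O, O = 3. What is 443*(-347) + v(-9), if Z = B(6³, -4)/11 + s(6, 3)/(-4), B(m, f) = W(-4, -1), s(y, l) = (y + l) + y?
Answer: -6763877/44 ≈ -1.5372e+5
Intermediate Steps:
W(J, E) = 3
s(y, l) = l + 2*y (s(y, l) = (l + y) + y = l + 2*y)
B(m, f) = 3
Z = -153/44 (Z = 3/11 + (3 + 2*6)/(-4) = 3*(1/11) + (3 + 12)*(-¼) = 3/11 + 15*(-¼) = 3/11 - 15/4 = -153/44 ≈ -3.4773)
v(b) = -153/44
443*(-347) + v(-9) = 443*(-347) - 153/44 = -153721 - 153/44 = -6763877/44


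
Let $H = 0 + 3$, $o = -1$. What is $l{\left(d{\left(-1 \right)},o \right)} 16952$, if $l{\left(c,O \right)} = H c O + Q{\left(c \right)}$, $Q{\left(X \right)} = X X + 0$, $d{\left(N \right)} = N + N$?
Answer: $169520$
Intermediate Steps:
$d{\left(N \right)} = 2 N$
$Q{\left(X \right)} = X^{2}$ ($Q{\left(X \right)} = X^{2} + 0 = X^{2}$)
$H = 3$
$l{\left(c,O \right)} = c^{2} + 3 O c$ ($l{\left(c,O \right)} = 3 c O + c^{2} = 3 O c + c^{2} = c^{2} + 3 O c$)
$l{\left(d{\left(-1 \right)},o \right)} 16952 = 2 \left(-1\right) \left(2 \left(-1\right) + 3 \left(-1\right)\right) 16952 = - 2 \left(-2 - 3\right) 16952 = \left(-2\right) \left(-5\right) 16952 = 10 \cdot 16952 = 169520$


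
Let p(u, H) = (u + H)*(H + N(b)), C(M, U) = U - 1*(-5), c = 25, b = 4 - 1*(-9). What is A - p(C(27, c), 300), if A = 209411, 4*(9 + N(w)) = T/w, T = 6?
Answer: 1473458/13 ≈ 1.1334e+5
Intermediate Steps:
b = 13 (b = 4 + 9 = 13)
N(w) = -9 + 3/(2*w) (N(w) = -9 + (6/w)/4 = -9 + 3/(2*w))
C(M, U) = 5 + U (C(M, U) = U + 5 = 5 + U)
p(u, H) = (-231/26 + H)*(H + u) (p(u, H) = (u + H)*(H + (-9 + (3/2)/13)) = (H + u)*(H + (-9 + (3/2)*(1/13))) = (H + u)*(H + (-9 + 3/26)) = (H + u)*(H - 231/26) = (H + u)*(-231/26 + H) = (-231/26 + H)*(H + u))
A - p(C(27, c), 300) = 209411 - (300² - 231/26*300 - 231*(5 + 25)/26 + 300*(5 + 25)) = 209411 - (90000 - 34650/13 - 231/26*30 + 300*30) = 209411 - (90000 - 34650/13 - 3465/13 + 9000) = 209411 - 1*1248885/13 = 209411 - 1248885/13 = 1473458/13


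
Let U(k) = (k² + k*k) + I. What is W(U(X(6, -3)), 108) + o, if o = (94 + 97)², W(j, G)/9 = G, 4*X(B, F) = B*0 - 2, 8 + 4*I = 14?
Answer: 37453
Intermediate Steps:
I = 3/2 (I = -2 + (¼)*14 = -2 + 7/2 = 3/2 ≈ 1.5000)
X(B, F) = -½ (X(B, F) = (B*0 - 2)/4 = (0 - 2)/4 = (¼)*(-2) = -½)
U(k) = 3/2 + 2*k² (U(k) = (k² + k*k) + 3/2 = (k² + k²) + 3/2 = 2*k² + 3/2 = 3/2 + 2*k²)
W(j, G) = 9*G
o = 36481 (o = 191² = 36481)
W(U(X(6, -3)), 108) + o = 9*108 + 36481 = 972 + 36481 = 37453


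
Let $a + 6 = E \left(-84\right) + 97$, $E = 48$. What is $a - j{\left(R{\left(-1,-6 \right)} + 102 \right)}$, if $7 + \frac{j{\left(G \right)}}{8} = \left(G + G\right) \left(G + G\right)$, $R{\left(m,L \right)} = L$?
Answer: $-298797$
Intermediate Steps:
$a = -3941$ ($a = -6 + \left(48 \left(-84\right) + 97\right) = -6 + \left(-4032 + 97\right) = -6 - 3935 = -3941$)
$j{\left(G \right)} = -56 + 32 G^{2}$ ($j{\left(G \right)} = -56 + 8 \left(G + G\right) \left(G + G\right) = -56 + 8 \cdot 2 G 2 G = -56 + 8 \cdot 4 G^{2} = -56 + 32 G^{2}$)
$a - j{\left(R{\left(-1,-6 \right)} + 102 \right)} = -3941 - \left(-56 + 32 \left(-6 + 102\right)^{2}\right) = -3941 - \left(-56 + 32 \cdot 96^{2}\right) = -3941 - \left(-56 + 32 \cdot 9216\right) = -3941 - \left(-56 + 294912\right) = -3941 - 294856 = -298797$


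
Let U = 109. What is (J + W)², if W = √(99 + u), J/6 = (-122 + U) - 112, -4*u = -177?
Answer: (1500 - √573)²/4 ≈ 5.4469e+5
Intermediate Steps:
u = 177/4 (u = -¼*(-177) = 177/4 ≈ 44.250)
J = -750 (J = 6*((-122 + 109) - 112) = 6*(-13 - 112) = 6*(-125) = -750)
W = √573/2 (W = √(99 + 177/4) = √(573/4) = √573/2 ≈ 11.969)
(J + W)² = (-750 + √573/2)²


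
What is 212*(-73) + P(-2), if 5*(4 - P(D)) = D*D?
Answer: -77364/5 ≈ -15473.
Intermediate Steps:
P(D) = 4 - D²/5 (P(D) = 4 - D*D/5 = 4 - D²/5)
212*(-73) + P(-2) = 212*(-73) + (4 - ⅕*(-2)²) = -15476 + (4 - ⅕*4) = -15476 + (4 - ⅘) = -15476 + 16/5 = -77364/5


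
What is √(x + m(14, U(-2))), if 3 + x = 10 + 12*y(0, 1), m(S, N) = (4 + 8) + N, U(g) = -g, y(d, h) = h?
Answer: √33 ≈ 5.7446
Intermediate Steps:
m(S, N) = 12 + N
x = 19 (x = -3 + (10 + 12*1) = -3 + (10 + 12) = -3 + 22 = 19)
√(x + m(14, U(-2))) = √(19 + (12 - 1*(-2))) = √(19 + (12 + 2)) = √(19 + 14) = √33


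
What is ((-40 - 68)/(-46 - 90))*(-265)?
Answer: -7155/34 ≈ -210.44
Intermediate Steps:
((-40 - 68)/(-46 - 90))*(-265) = -108/(-136)*(-265) = -108*(-1/136)*(-265) = (27/34)*(-265) = -7155/34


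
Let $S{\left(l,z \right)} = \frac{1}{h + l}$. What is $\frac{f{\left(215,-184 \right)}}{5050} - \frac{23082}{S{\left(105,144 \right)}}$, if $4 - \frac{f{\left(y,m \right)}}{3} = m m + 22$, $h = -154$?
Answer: $\frac{2855769639}{2525} \approx 1.131 \cdot 10^{6}$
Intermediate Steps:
$f{\left(y,m \right)} = -54 - 3 m^{2}$ ($f{\left(y,m \right)} = 12 - 3 \left(m m + 22\right) = 12 - 3 \left(m^{2} + 22\right) = 12 - 3 \left(22 + m^{2}\right) = 12 - \left(66 + 3 m^{2}\right) = -54 - 3 m^{2}$)
$S{\left(l,z \right)} = \frac{1}{-154 + l}$
$\frac{f{\left(215,-184 \right)}}{5050} - \frac{23082}{S{\left(105,144 \right)}} = \frac{-54 - 3 \left(-184\right)^{2}}{5050} - \frac{23082}{\frac{1}{-154 + 105}} = \left(-54 - 101568\right) \frac{1}{5050} - \frac{23082}{\frac{1}{-49}} = \left(-54 - 101568\right) \frac{1}{5050} - \frac{23082}{- \frac{1}{49}} = \left(-101622\right) \frac{1}{5050} - -1131018 = - \frac{50811}{2525} + 1131018 = \frac{2855769639}{2525}$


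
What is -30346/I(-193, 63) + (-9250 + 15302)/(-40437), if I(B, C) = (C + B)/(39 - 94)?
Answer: -6749135287/525681 ≈ -12839.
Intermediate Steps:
I(B, C) = -B/55 - C/55 (I(B, C) = (B + C)/(-55) = (B + C)*(-1/55) = -B/55 - C/55)
-30346/I(-193, 63) + (-9250 + 15302)/(-40437) = -30346/(-1/55*(-193) - 1/55*63) + (-9250 + 15302)/(-40437) = -30346/(193/55 - 63/55) + 6052*(-1/40437) = -30346/26/11 - 6052/40437 = -30346*11/26 - 6052/40437 = -166903/13 - 6052/40437 = -6749135287/525681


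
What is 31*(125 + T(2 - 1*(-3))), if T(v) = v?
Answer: 4030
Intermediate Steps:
31*(125 + T(2 - 1*(-3))) = 31*(125 + (2 - 1*(-3))) = 31*(125 + (2 + 3)) = 31*(125 + 5) = 31*130 = 4030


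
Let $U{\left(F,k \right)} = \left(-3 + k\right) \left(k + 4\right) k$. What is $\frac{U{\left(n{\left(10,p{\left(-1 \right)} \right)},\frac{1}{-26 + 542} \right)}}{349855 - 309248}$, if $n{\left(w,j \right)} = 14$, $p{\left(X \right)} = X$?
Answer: $- \frac{456365}{796988344896} \approx -5.7261 \cdot 10^{-7}$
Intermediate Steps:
$U{\left(F,k \right)} = k \left(-3 + k\right) \left(4 + k\right)$ ($U{\left(F,k \right)} = \left(-3 + k\right) \left(4 + k\right) k = \left(-3 + k\right) k \left(4 + k\right) = k \left(-3 + k\right) \left(4 + k\right)$)
$\frac{U{\left(n{\left(10,p{\left(-1 \right)} \right)},\frac{1}{-26 + 542} \right)}}{349855 - 309248} = \frac{\frac{1}{-26 + 542} \left(-12 + \frac{1}{-26 + 542} + \left(\frac{1}{-26 + 542}\right)^{2}\right)}{349855 - 309248} = \frac{\frac{1}{516} \left(-12 + \frac{1}{516} + \left(\frac{1}{516}\right)^{2}\right)}{40607} = \frac{-12 + \frac{1}{516} + \left(\frac{1}{516}\right)^{2}}{516} \cdot \frac{1}{40607} = \frac{-12 + \frac{1}{516} + \frac{1}{266256}}{516} \cdot \frac{1}{40607} = \frac{1}{516} \left(- \frac{3194555}{266256}\right) \frac{1}{40607} = \left(- \frac{3194555}{137388096}\right) \frac{1}{40607} = - \frac{456365}{796988344896}$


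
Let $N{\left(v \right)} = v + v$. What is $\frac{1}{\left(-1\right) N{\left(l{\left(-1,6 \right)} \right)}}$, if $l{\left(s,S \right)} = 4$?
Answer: $- \frac{1}{8} \approx -0.125$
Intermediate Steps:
$N{\left(v \right)} = 2 v$
$\frac{1}{\left(-1\right) N{\left(l{\left(-1,6 \right)} \right)}} = \frac{1}{\left(-1\right) 2 \cdot 4} = \frac{1}{\left(-1\right) 8} = \frac{1}{-8} = - \frac{1}{8}$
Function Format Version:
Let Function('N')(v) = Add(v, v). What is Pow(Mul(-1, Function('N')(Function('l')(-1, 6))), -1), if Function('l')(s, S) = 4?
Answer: Rational(-1, 8) ≈ -0.12500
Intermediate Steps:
Function('N')(v) = Mul(2, v)
Pow(Mul(-1, Function('N')(Function('l')(-1, 6))), -1) = Pow(Mul(-1, Mul(2, 4)), -1) = Pow(Mul(-1, 8), -1) = Pow(-8, -1) = Rational(-1, 8)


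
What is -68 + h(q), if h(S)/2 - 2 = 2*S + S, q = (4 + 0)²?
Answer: 32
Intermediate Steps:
q = 16 (q = 4² = 16)
h(S) = 4 + 6*S (h(S) = 4 + 2*(2*S + S) = 4 + 2*(3*S) = 4 + 6*S)
-68 + h(q) = -68 + (4 + 6*16) = -68 + (4 + 96) = -68 + 100 = 32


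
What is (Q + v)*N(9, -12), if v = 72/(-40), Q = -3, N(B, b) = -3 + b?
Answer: 72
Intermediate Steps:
v = -9/5 (v = 72*(-1/40) = -9/5 ≈ -1.8000)
(Q + v)*N(9, -12) = (-3 - 9/5)*(-3 - 12) = -24/5*(-15) = 72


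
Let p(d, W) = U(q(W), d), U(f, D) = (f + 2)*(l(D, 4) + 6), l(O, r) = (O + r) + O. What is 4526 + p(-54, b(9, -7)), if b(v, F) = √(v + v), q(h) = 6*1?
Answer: 3742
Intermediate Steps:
q(h) = 6
b(v, F) = √2*√v (b(v, F) = √(2*v) = √2*√v)
l(O, r) = r + 2*O
U(f, D) = (2 + f)*(10 + 2*D) (U(f, D) = (f + 2)*((4 + 2*D) + 6) = (2 + f)*(10 + 2*D))
p(d, W) = 80 + 16*d (p(d, W) = 20 + 4*d + 10*6 + 2*d*6 = 20 + 4*d + 60 + 12*d = 80 + 16*d)
4526 + p(-54, b(9, -7)) = 4526 + (80 + 16*(-54)) = 4526 + (80 - 864) = 4526 - 784 = 3742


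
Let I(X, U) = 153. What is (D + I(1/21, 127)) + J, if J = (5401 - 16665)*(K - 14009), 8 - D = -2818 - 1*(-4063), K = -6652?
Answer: 232724420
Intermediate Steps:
D = -1237 (D = 8 - (-2818 - 1*(-4063)) = 8 - (-2818 + 4063) = 8 - 1*1245 = 8 - 1245 = -1237)
J = 232725504 (J = (5401 - 16665)*(-6652 - 14009) = -11264*(-20661) = 232725504)
(D + I(1/21, 127)) + J = (-1237 + 153) + 232725504 = -1084 + 232725504 = 232724420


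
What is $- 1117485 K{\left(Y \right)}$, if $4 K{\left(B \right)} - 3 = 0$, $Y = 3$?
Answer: $- \frac{3352455}{4} \approx -8.3811 \cdot 10^{5}$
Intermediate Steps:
$K{\left(B \right)} = \frac{3}{4}$ ($K{\left(B \right)} = \frac{3}{4} + \frac{1}{4} \cdot 0 = \frac{3}{4} + 0 = \frac{3}{4}$)
$- 1117485 K{\left(Y \right)} = \left(-1117485\right) \frac{3}{4} = - \frac{3352455}{4}$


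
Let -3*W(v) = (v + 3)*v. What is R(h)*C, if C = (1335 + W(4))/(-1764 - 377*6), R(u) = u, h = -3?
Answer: 3977/4026 ≈ 0.98783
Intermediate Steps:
W(v) = -v*(3 + v)/3 (W(v) = -(v + 3)*v/3 = -(3 + v)*v/3 = -v*(3 + v)/3)
C = -3977/12078 (C = (1335 - 1/3*4*(3 + 4))/(-1764 - 377*6) = (1335 - 1/3*4*7)/(-1764 - 2262) = (1335 - 28/3)/(-4026) = (3977/3)*(-1/4026) = -3977/12078 ≈ -0.32928)
R(h)*C = -3*(-3977/12078) = 3977/4026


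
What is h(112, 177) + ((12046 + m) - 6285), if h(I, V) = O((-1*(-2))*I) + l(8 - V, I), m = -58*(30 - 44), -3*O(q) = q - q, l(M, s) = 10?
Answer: 6583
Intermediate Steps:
O(q) = 0 (O(q) = -(q - q)/3 = -⅓*0 = 0)
m = 812 (m = -58*(-14) = 812)
h(I, V) = 10 (h(I, V) = 0 + 10 = 10)
h(112, 177) + ((12046 + m) - 6285) = 10 + ((12046 + 812) - 6285) = 10 + (12858 - 6285) = 10 + 6573 = 6583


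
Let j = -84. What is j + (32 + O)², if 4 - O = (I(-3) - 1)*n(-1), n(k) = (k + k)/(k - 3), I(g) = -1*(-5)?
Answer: 1072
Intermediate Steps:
I(g) = 5
n(k) = 2*k/(-3 + k) (n(k) = (2*k)/(-3 + k) = 2*k/(-3 + k))
O = 2 (O = 4 - (5 - 1)*2*(-1)/(-3 - 1) = 4 - 4*2*(-1)/(-4) = 4 - 4*2*(-1)*(-¼) = 4 - 4/2 = 4 - 1*2 = 4 - 2 = 2)
j + (32 + O)² = -84 + (32 + 2)² = -84 + 34² = -84 + 1156 = 1072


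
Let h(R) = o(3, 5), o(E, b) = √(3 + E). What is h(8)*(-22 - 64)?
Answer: -86*√6 ≈ -210.66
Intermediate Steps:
h(R) = √6 (h(R) = √(3 + 3) = √6)
h(8)*(-22 - 64) = √6*(-22 - 64) = √6*(-86) = -86*√6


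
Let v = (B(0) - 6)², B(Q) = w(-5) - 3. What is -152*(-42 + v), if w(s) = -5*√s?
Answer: 13072 - 13680*I*√5 ≈ 13072.0 - 30589.0*I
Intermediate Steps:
B(Q) = -3 - 5*I*√5 (B(Q) = -5*I*√5 - 3 = -3 - 5*I*√5)
v = (-9 - 5*I*√5)² (v = ((-3 - 5*I*√5) - 6)² = (-9 - 5*I*√5)² ≈ -44.0 + 201.25*I)
-152*(-42 + v) = -152*(-42 + (-44 + 90*I*√5)) = -152*(-86 + 90*I*√5) = 13072 - 13680*I*√5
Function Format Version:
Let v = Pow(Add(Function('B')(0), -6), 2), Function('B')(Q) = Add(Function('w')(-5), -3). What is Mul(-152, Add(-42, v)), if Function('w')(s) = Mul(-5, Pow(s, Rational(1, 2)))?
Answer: Add(13072, Mul(-13680, I, Pow(5, Rational(1, 2)))) ≈ Add(13072., Mul(-30589., I))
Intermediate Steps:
Function('B')(Q) = Add(-3, Mul(-5, I, Pow(5, Rational(1, 2)))) (Function('B')(Q) = Add(Mul(-5, Pow(-5, Rational(1, 2))), -3) = Add(Mul(-5, Mul(I, Pow(5, Rational(1, 2)))), -3) = Add(Mul(-5, I, Pow(5, Rational(1, 2))), -3) = Add(-3, Mul(-5, I, Pow(5, Rational(1, 2)))))
v = Pow(Add(-9, Mul(-5, I, Pow(5, Rational(1, 2)))), 2) (v = Pow(Add(Add(-3, Mul(-5, I, Pow(5, Rational(1, 2)))), -6), 2) = Pow(Add(-9, Mul(-5, I, Pow(5, Rational(1, 2)))), 2) ≈ Add(-44.000, Mul(201.25, I)))
Mul(-152, Add(-42, v)) = Mul(-152, Add(-42, Add(-44, Mul(90, I, Pow(5, Rational(1, 2)))))) = Mul(-152, Add(-86, Mul(90, I, Pow(5, Rational(1, 2))))) = Add(13072, Mul(-13680, I, Pow(5, Rational(1, 2))))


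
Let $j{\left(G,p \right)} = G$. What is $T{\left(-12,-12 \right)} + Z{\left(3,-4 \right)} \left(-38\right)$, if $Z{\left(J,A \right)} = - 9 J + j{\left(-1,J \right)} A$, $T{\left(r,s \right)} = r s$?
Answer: $1018$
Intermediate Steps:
$Z{\left(J,A \right)} = - A - 9 J$ ($Z{\left(J,A \right)} = - 9 J - A = - A - 9 J$)
$T{\left(-12,-12 \right)} + Z{\left(3,-4 \right)} \left(-38\right) = \left(-12\right) \left(-12\right) + \left(\left(-1\right) \left(-4\right) - 27\right) \left(-38\right) = 144 + \left(4 - 27\right) \left(-38\right) = 144 - -874 = 144 + 874 = 1018$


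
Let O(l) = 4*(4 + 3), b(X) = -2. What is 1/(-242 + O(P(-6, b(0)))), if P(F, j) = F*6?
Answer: -1/214 ≈ -0.0046729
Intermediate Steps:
P(F, j) = 6*F
O(l) = 28 (O(l) = 4*7 = 28)
1/(-242 + O(P(-6, b(0)))) = 1/(-242 + 28) = 1/(-214) = -1/214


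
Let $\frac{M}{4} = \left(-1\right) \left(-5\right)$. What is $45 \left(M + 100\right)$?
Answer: $5400$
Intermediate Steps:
$M = 20$ ($M = 4 \left(\left(-1\right) \left(-5\right)\right) = 4 \cdot 5 = 20$)
$45 \left(M + 100\right) = 45 \left(20 + 100\right) = 45 \cdot 120 = 5400$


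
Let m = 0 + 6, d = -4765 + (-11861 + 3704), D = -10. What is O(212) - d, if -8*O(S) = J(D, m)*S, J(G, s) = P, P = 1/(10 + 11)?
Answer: 542671/42 ≈ 12921.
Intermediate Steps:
d = -12922 (d = -4765 - 8157 = -12922)
m = 6
P = 1/21 ≈ 0.047619
J(G, s) = 1/21
O(S) = -S/168
O(212) - d = -1/168*212 - 1*(-12922) = -53/42 + 12922 = 542671/42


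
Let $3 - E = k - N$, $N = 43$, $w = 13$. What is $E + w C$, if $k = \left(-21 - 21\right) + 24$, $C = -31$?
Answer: $-339$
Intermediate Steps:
$k = -18$ ($k = -42 + 24 = -18$)
$E = 64$ ($E = 3 - \left(-18 - 43\right) = 3 - -61 = 3 + 61 = 64$)
$E + w C = 64 + 13 \left(-31\right) = 64 - 403 = -339$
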